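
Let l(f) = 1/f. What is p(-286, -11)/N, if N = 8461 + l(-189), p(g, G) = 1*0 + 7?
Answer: 1323/1599128 ≈ 0.00082733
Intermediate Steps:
p(g, G) = 7 (p(g, G) = 0 + 7 = 7)
N = 1599128/189 (N = 8461 + 1/(-189) = 8461 - 1/189 = 1599128/189 ≈ 8461.0)
p(-286, -11)/N = 7/(1599128/189) = 7*(189/1599128) = 1323/1599128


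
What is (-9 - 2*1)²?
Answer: 121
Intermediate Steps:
(-9 - 2*1)² = (-9 - 2)² = (-11)² = 121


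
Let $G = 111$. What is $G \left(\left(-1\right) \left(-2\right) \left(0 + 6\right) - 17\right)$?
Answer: $-555$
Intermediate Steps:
$G \left(\left(-1\right) \left(-2\right) \left(0 + 6\right) - 17\right) = 111 \left(\left(-1\right) \left(-2\right) \left(0 + 6\right) - 17\right) = 111 \left(2 \cdot 6 - 17\right) = 111 \left(12 - 17\right) = 111 \left(-5\right) = -555$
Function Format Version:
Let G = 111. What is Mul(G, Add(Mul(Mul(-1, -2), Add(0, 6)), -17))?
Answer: -555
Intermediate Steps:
Mul(G, Add(Mul(Mul(-1, -2), Add(0, 6)), -17)) = Mul(111, Add(Mul(Mul(-1, -2), Add(0, 6)), -17)) = Mul(111, Add(Mul(2, 6), -17)) = Mul(111, Add(12, -17)) = Mul(111, -5) = -555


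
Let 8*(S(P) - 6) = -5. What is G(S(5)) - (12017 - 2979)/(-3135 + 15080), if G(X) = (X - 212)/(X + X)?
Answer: -20522353/1027270 ≈ -19.978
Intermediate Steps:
S(P) = 43/8 (S(P) = 6 + (⅛)*(-5) = 6 - 5/8 = 43/8)
G(X) = (-212 + X)/(2*X) (G(X) = (-212 + X)/((2*X)) = (-212 + X)*(1/(2*X)) = (-212 + X)/(2*X))
G(S(5)) - (12017 - 2979)/(-3135 + 15080) = (-212 + 43/8)/(2*(43/8)) - (12017 - 2979)/(-3135 + 15080) = (½)*(8/43)*(-1653/8) - 9038/11945 = -1653/86 - 9038/11945 = -20522353/1027270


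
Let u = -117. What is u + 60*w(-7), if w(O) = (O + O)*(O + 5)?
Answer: 1563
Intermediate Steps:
w(O) = 2*O*(5 + O) (w(O) = (2*O)*(5 + O) = 2*O*(5 + O))
u + 60*w(-7) = -117 + 60*(2*(-7)*(5 - 7)) = -117 + 60*(2*(-7)*(-2)) = -117 + 60*28 = -117 + 1680 = 1563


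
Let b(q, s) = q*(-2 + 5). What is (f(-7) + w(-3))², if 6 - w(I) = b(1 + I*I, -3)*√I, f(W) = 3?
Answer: -2619 - 540*I*√3 ≈ -2619.0 - 935.31*I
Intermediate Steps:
b(q, s) = 3*q (b(q, s) = q*3 = 3*q)
w(I) = 6 - √I*(3 + 3*I²) (w(I) = 6 - 3*(1 + I*I)*√I = 6 - 3*(1 + I²)*√I = 6 - (3 + 3*I²)*√I = 6 - √I*(3 + 3*I²))
(f(-7) + w(-3))² = (3 + (6 - 3*I*√3 - 27*I*√3))² = (3 + (6 - 30*I*√3))² = (9 - 30*I*√3)²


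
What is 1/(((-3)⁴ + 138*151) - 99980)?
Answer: -1/79061 ≈ -1.2648e-5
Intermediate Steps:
1/(((-3)⁴ + 138*151) - 99980) = 1/((81 + 20838) - 99980) = 1/(20919 - 99980) = 1/(-79061) = -1/79061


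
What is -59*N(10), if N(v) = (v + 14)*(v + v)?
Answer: -28320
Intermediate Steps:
N(v) = 2*v*(14 + v) (N(v) = (14 + v)*(2*v) = 2*v*(14 + v))
-59*N(10) = -118*10*(14 + 10) = -118*10*24 = -59*480 = -28320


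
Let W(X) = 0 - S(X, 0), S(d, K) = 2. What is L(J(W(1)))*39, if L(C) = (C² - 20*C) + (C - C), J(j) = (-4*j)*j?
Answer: 22464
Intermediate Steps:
W(X) = -2 (W(X) = 0 - 1*2 = 0 - 2 = -2)
J(j) = -4*j²
L(C) = C² - 20*C (L(C) = (C² - 20*C) + 0 = C² - 20*C)
L(J(W(1)))*39 = ((-4*(-2)²)*(-20 - 4*(-2)²))*39 = ((-4*4)*(-20 - 4*4))*39 = -16*(-20 - 16)*39 = -16*(-36)*39 = 576*39 = 22464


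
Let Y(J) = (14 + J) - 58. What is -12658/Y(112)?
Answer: -6329/34 ≈ -186.15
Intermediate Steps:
Y(J) = -44 + J
-12658/Y(112) = -12658/(-44 + 112) = -12658/68 = -12658*1/68 = -6329/34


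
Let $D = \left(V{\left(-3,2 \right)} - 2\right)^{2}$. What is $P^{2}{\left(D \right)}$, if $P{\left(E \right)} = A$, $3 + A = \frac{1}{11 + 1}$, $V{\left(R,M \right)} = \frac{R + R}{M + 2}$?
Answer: $\frac{1225}{144} \approx 8.5069$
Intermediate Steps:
$V{\left(R,M \right)} = \frac{2 R}{2 + M}$
$D = \frac{49}{4}$ ($D = \left(2 \left(-3\right) \frac{1}{2 + 2} - 2\right)^{2} = \left(2 \left(-3\right) \frac{1}{4} - 2\right)^{2} = \left(- \frac{3}{2} - 2\right)^{2} = \left(- \frac{7}{2}\right)^{2} = \frac{49}{4} \approx 12.25$)
$A = - \frac{35}{12}$ ($A = -3 + \frac{1}{11 + 1} = -3 + \frac{1}{12} = - \frac{35}{12} \approx -2.9167$)
$P{\left(E \right)} = - \frac{35}{12}$
$P^{2}{\left(D \right)} = \left(- \frac{35}{12}\right)^{2} = \frac{1225}{144}$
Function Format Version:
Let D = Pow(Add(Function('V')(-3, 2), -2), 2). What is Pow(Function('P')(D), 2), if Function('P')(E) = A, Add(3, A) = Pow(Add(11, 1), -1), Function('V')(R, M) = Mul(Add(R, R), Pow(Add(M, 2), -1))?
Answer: Rational(1225, 144) ≈ 8.5069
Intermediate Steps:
Function('V')(R, M) = Mul(2, R, Pow(Add(2, M), -1)) (Function('V')(R, M) = Mul(Mul(2, R), Pow(Add(2, M), -1)) = Mul(2, R, Pow(Add(2, M), -1)))
D = Rational(49, 4) (D = Pow(Add(Mul(2, -3, Pow(Add(2, 2), -1)), -2), 2) = Pow(Add(Mul(2, -3, Pow(4, -1)), -2), 2) = Pow(Add(Mul(2, -3, Rational(1, 4)), -2), 2) = Pow(Add(Rational(-3, 2), -2), 2) = Pow(Rational(-7, 2), 2) = Rational(49, 4) ≈ 12.250)
A = Rational(-35, 12) (A = Add(-3, Pow(Add(11, 1), -1)) = Add(-3, Pow(12, -1)) = Add(-3, Rational(1, 12)) = Rational(-35, 12) ≈ -2.9167)
Function('P')(E) = Rational(-35, 12)
Pow(Function('P')(D), 2) = Pow(Rational(-35, 12), 2) = Rational(1225, 144)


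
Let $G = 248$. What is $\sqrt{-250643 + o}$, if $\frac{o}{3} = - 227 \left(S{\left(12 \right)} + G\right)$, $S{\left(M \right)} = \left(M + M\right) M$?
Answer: $i \sqrt{615659} \approx 784.64 i$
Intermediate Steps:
$S{\left(M \right)} = 2 M^{2}$ ($S{\left(M \right)} = 2 M M = 2 M^{2}$)
$o = -365016$ ($o = 3 \left(- 227 \left(2 \cdot 12^{2} + 248\right)\right) = 3 \left(- 227 \left(2 \cdot 144 + 248\right)\right) = 3 \left(- 227 \left(288 + 248\right)\right) = 3 \left(\left(-227\right) 536\right) = 3 \left(-121672\right) = -365016$)
$\sqrt{-250643 + o} = \sqrt{-250643 - 365016} = \sqrt{-615659} = i \sqrt{615659}$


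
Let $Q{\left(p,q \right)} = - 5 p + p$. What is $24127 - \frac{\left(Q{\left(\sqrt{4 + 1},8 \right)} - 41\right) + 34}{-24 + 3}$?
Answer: $\frac{72380}{3} - \frac{4 \sqrt{5}}{21} \approx 24126.0$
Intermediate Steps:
$Q{\left(p,q \right)} = - 4 p$
$24127 - \frac{\left(Q{\left(\sqrt{4 + 1},8 \right)} - 41\right) + 34}{-24 + 3} = 24127 - \frac{\left(- 4 \sqrt{4 + 1} - 41\right) + 34}{-24 + 3} = 24127 - \frac{\left(- 4 \sqrt{5} - 41\right) + 34}{-21} = 24127 - \left(\left(-41 - 4 \sqrt{5}\right) + 34\right) \left(- \frac{1}{21}\right) = 24127 - \left(-7 - 4 \sqrt{5}\right) \left(- \frac{1}{21}\right) = 24127 - \left(\frac{1}{3} + \frac{4 \sqrt{5}}{21}\right) = \frac{72380}{3} - \frac{4 \sqrt{5}}{21}$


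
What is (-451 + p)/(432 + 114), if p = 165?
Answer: -11/21 ≈ -0.52381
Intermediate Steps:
(-451 + p)/(432 + 114) = (-451 + 165)/(432 + 114) = -286/546 = -286*1/546 = -11/21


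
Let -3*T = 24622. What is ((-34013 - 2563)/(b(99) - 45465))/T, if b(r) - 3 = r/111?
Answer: -676656/6902617657 ≈ -9.8029e-5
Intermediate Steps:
T = -24622/3 (T = -⅓*24622 = -24622/3 ≈ -8207.3)
b(r) = 3 + r/111
((-34013 - 2563)/(b(99) - 45465))/T = ((-34013 - 2563)/((3 + (1/111)*99) - 45465))/(-24622/3) = -36576/((3 + 33/37) - 45465)*(-3/24622) = -36576/(144/37 - 45465)*(-3/24622) = -36576/(-1682061/37)*(-3/24622) = -36576*(-37/1682061)*(-3/24622) = (451104/560687)*(-3/24622) = -676656/6902617657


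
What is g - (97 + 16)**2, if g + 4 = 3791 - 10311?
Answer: -19293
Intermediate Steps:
g = -6524 (g = -4 + (3791 - 10311) = -4 - 6520 = -6524)
g - (97 + 16)**2 = -6524 - (97 + 16)**2 = -6524 - 1*113**2 = -6524 - 1*12769 = -6524 - 12769 = -19293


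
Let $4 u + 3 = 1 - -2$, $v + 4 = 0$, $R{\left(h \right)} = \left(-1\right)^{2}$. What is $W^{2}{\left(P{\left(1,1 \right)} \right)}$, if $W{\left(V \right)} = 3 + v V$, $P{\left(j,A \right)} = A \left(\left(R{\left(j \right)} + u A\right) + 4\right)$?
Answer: $289$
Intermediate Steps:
$R{\left(h \right)} = 1$
$v = -4$ ($v = -4 + 0 = -4$)
$u = 0$ ($u = - \frac{3}{4} + \frac{1 - -2}{4} = - \frac{3}{4} + \frac{1 + 2}{4} = - \frac{3}{4} + \frac{1}{4} \cdot 3 = - \frac{3}{4} + \frac{3}{4} = 0$)
$P{\left(j,A \right)} = 5 A$ ($P{\left(j,A \right)} = A \left(\left(1 + 0 A\right) + 4\right) = A \left(\left(1 + 0\right) + 4\right) = A \left(1 + 4\right) = A 5 = 5 A$)
$W{\left(V \right)} = 3 - 4 V$
$W^{2}{\left(P{\left(1,1 \right)} \right)} = \left(3 - 4 \cdot 5 \cdot 1\right)^{2} = \left(3 - 20\right)^{2} = \left(-17\right)^{2} = 289$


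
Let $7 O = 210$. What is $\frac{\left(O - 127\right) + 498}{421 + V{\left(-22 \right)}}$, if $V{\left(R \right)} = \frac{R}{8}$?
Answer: $\frac{1604}{1673} \approx 0.95876$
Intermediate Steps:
$V{\left(R \right)} = \frac{R}{8}$ ($V{\left(R \right)} = R \frac{1}{8} = \frac{R}{8}$)
$O = 30$ ($O = \frac{1}{7} \cdot 210 = 30$)
$\frac{\left(O - 127\right) + 498}{421 + V{\left(-22 \right)}} = \frac{\left(30 - 127\right) + 498}{421 + \frac{1}{8} \left(-22\right)} = \frac{-97 + 498}{421 - \frac{11}{4}} = \frac{401}{\frac{1673}{4}} = 401 \cdot \frac{4}{1673} = \frac{1604}{1673}$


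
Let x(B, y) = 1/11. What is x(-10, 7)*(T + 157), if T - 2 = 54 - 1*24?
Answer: 189/11 ≈ 17.182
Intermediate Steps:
x(B, y) = 1/11
T = 32 (T = 2 + (54 - 1*24) = 2 + (54 - 24) = 2 + 30 = 32)
x(-10, 7)*(T + 157) = (32 + 157)/11 = (1/11)*189 = 189/11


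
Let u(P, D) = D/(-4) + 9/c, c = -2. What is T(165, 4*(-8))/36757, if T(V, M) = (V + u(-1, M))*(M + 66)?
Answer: 5729/36757 ≈ 0.15586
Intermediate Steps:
u(P, D) = -9/2 - D/4 (u(P, D) = D/(-4) + 9/(-2) = D*(-1/4) + 9*(-1/2) = -D/4 - 9/2 = -9/2 - D/4)
T(V, M) = (66 + M)*(-9/2 + V - M/4) (T(V, M) = (V + (-9/2 - M/4))*(M + 66) = (-9/2 + V - M/4)*(66 + M) = (66 + M)*(-9/2 + V - M/4))
T(165, 4*(-8))/36757 = (-297 - 84*(-8) + 66*165 - (4*(-8))**2/4 + (4*(-8))*165)/36757 = (-297 - 21*(-32) + 10890 - 1/4*(-32)**2 - 32*165)*(1/36757) = (-297 + 672 + 10890 - 1/4*1024 - 5280)*(1/36757) = (-297 + 672 + 10890 - 256 - 5280)*(1/36757) = 5729*(1/36757) = 5729/36757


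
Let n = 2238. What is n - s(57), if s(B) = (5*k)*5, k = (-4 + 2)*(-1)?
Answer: 2188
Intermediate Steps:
k = 2 (k = -2*(-1) = 2)
s(B) = 50 (s(B) = (5*2)*5 = 10*5 = 50)
n - s(57) = 2238 - 1*50 = 2238 - 50 = 2188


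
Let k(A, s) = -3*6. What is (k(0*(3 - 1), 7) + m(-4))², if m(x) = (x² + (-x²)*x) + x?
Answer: 3364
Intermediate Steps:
k(A, s) = -18
m(x) = x + x² - x³ (m(x) = (x² - x³) + x = x + x² - x³)
(k(0*(3 - 1), 7) + m(-4))² = (-18 - 4*(1 - 4 - 1*(-4)²))² = (-18 - 4*(1 - 4 - 1*16))² = (-18 - 4*(1 - 4 - 16))² = (-18 - 4*(-19))² = (-18 + 76)² = 58² = 3364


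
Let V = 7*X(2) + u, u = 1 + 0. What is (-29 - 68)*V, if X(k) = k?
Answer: -1455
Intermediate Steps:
u = 1
V = 15 (V = 7*2 + 1 = 14 + 1 = 15)
(-29 - 68)*V = (-29 - 68)*15 = -97*15 = -1455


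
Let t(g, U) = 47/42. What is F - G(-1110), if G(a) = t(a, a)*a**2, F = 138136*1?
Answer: -8684498/7 ≈ -1.2406e+6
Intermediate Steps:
t(g, U) = 47/42 (t(g, U) = 47*(1/42) = 47/42)
F = 138136
G(a) = 47*a**2/42
F - G(-1110) = 138136 - 47*(-1110)**2/42 = 138136 - 47*1232100/42 = 138136 - 1*9651450/7 = 138136 - 9651450/7 = -8684498/7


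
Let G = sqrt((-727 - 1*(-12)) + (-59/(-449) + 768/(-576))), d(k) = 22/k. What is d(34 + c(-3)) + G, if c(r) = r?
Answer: 22/31 + 2*I*sqrt(324870807)/1347 ≈ 0.70968 + 26.762*I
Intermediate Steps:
G = 2*I*sqrt(324870807)/1347 (G = sqrt((-727 + 12) + (-59*(-1/449) + 768*(-1/576))) = sqrt(-715 + (59/449 - 4/3)) = sqrt(-715 - 1619/1347) = sqrt(-964724/1347) = 2*I*sqrt(324870807)/1347 ≈ 26.762*I)
d(34 + c(-3)) + G = 22/(34 - 3) + 2*I*sqrt(324870807)/1347 = 22/31 + 2*I*sqrt(324870807)/1347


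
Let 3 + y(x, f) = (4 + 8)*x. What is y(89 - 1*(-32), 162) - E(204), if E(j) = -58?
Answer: 1507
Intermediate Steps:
y(x, f) = -3 + 12*x (y(x, f) = -3 + (4 + 8)*x = -3 + 12*x)
y(89 - 1*(-32), 162) - E(204) = (-3 + 12*(89 - 1*(-32))) - 1*(-58) = (-3 + 12*(89 + 32)) + 58 = (-3 + 12*121) + 58 = (-3 + 1452) + 58 = 1449 + 58 = 1507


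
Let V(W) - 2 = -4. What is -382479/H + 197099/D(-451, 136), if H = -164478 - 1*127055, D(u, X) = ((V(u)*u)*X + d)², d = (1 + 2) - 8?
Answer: 5755292749854598/4386753284508837 ≈ 1.3120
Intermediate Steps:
d = -5 (d = 3 - 8 = -5)
V(W) = -2 (V(W) = 2 - 4 = -2)
D(u, X) = (-5 - 2*X*u)² (D(u, X) = ((-2*u)*X - 5)² = (-2*X*u - 5)² = (-5 - 2*X*u)²)
H = -291533 (H = -164478 - 127055 = -291533)
-382479/H + 197099/D(-451, 136) = -382479/(-291533) + 197099/((5 + 2*136*(-451))²) = -382479*(-1/291533) + 197099/((5 - 122672)²) = 382479/291533 + 197099/((-122667)²) = 382479/291533 + 197099/15047192889 = 5755292749854598/4386753284508837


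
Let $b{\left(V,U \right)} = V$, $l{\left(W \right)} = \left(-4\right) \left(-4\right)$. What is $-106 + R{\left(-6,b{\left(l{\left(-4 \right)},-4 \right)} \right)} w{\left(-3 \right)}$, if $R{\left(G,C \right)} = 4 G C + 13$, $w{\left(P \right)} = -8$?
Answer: $2862$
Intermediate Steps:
$l{\left(W \right)} = 16$
$R{\left(G,C \right)} = 13 + 4 C G$ ($R{\left(G,C \right)} = 4 C G + 13 = 13 + 4 C G$)
$-106 + R{\left(-6,b{\left(l{\left(-4 \right)},-4 \right)} \right)} w{\left(-3 \right)} = -106 + \left(13 + 4 \cdot 16 \left(-6\right)\right) \left(-8\right) = -106 + \left(13 - 384\right) \left(-8\right) = -106 - -2968 = -106 + 2968 = 2862$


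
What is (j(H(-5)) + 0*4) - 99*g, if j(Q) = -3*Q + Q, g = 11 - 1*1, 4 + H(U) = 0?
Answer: -982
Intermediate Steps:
H(U) = -4 (H(U) = -4 + 0 = -4)
g = 10 (g = 11 - 1 = 10)
j(Q) = -2*Q
(j(H(-5)) + 0*4) - 99*g = (-2*(-4) + 0*4) - 99*10 = (8 + 0) - 990 = 8 - 990 = -982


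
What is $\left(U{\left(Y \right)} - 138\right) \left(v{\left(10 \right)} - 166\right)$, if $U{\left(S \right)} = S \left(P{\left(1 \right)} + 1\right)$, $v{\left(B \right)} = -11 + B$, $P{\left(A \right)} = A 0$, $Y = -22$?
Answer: $26720$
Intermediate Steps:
$P{\left(A \right)} = 0$
$U{\left(S \right)} = S$ ($U{\left(S \right)} = S \left(0 + 1\right) = S 1 = S$)
$\left(U{\left(Y \right)} - 138\right) \left(v{\left(10 \right)} - 166\right) = \left(-22 - 138\right) \left(\left(-11 + 10\right) - 166\right) = - 160 \left(-1 - 166\right) = \left(-160\right) \left(-167\right) = 26720$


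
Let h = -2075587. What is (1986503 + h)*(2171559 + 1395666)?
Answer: -317782671900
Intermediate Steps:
(1986503 + h)*(2171559 + 1395666) = (1986503 - 2075587)*(2171559 + 1395666) = -89084*3567225 = -317782671900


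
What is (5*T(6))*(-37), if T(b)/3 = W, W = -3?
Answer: 1665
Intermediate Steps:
T(b) = -9 (T(b) = 3*(-3) = -9)
(5*T(6))*(-37) = (5*(-9))*(-37) = -45*(-37) = 1665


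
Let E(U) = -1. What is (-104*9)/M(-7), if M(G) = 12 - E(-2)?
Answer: -72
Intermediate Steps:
M(G) = 13 (M(G) = 12 - 1*(-1) = 12 + 1 = 13)
(-104*9)/M(-7) = -104*9/13 = -936*1/13 = -72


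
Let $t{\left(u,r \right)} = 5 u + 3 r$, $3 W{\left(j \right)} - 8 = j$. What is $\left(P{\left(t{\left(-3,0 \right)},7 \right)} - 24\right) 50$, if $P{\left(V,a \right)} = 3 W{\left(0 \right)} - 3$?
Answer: $-950$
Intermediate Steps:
$W{\left(j \right)} = \frac{8}{3} + \frac{j}{3}$
$t{\left(u,r \right)} = 3 r + 5 u$
$P{\left(V,a \right)} = 5$ ($P{\left(V,a \right)} = 3 \left(\frac{8}{3} + \frac{1}{3} \cdot 0\right) - 3 = 3 \left(\frac{8}{3} + 0\right) - 3 = 3 \cdot \frac{8}{3} - 3 = 8 - 3 = 5$)
$\left(P{\left(t{\left(-3,0 \right)},7 \right)} - 24\right) 50 = \left(5 - 24\right) 50 = \left(-19\right) 50 = -950$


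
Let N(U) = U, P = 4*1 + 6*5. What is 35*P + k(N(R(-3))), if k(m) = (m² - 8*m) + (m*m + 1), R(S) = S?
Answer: 1233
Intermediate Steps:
P = 34 (P = 4 + 30 = 34)
k(m) = 1 - 8*m + 2*m² (k(m) = (m² - 8*m) + (m² + 1) = (m² - 8*m) + (1 + m²) = 1 - 8*m + 2*m²)
35*P + k(N(R(-3))) = 35*34 + (1 - 8*(-3) + 2*(-3)²) = 1190 + (1 + 24 + 2*9) = 1190 + (1 + 24 + 18) = 1190 + 43 = 1233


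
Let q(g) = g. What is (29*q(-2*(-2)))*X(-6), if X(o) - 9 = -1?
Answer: 928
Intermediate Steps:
X(o) = 8 (X(o) = 9 - 1 = 8)
(29*q(-2*(-2)))*X(-6) = (29*(-2*(-2)))*8 = (29*4)*8 = 116*8 = 928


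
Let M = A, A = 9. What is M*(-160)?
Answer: -1440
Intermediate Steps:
M = 9
M*(-160) = 9*(-160) = -1440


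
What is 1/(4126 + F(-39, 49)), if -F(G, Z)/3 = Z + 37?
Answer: 1/3868 ≈ 0.00025853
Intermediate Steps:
F(G, Z) = -111 - 3*Z (F(G, Z) = -3*(Z + 37) = -3*(37 + Z) = -111 - 3*Z)
1/(4126 + F(-39, 49)) = 1/(4126 + (-111 - 3*49)) = 1/(4126 + (-111 - 147)) = 1/(4126 - 258) = 1/3868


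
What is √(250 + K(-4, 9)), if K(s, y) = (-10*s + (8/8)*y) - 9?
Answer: √290 ≈ 17.029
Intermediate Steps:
K(s, y) = -9 + y - 10*s (K(s, y) = (-10*s + (8*(⅛))*y) - 9 = (-10*s + 1*y) - 9 = (-10*s + y) - 9 = (y - 10*s) - 9 = -9 + y - 10*s)
√(250 + K(-4, 9)) = √(250 + (-9 + 9 - 10*(-4))) = √(250 + (-9 + 9 + 40)) = √(250 + 40) = √290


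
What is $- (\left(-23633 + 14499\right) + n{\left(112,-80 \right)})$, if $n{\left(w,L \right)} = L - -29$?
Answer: $9185$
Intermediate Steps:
$n{\left(w,L \right)} = 29 + L$ ($n{\left(w,L \right)} = L + 29 = 29 + L$)
$- (\left(-23633 + 14499\right) + n{\left(112,-80 \right)}) = - (\left(-23633 + 14499\right) + \left(29 - 80\right)) = - (-9134 - 51) = \left(-1\right) \left(-9185\right) = 9185$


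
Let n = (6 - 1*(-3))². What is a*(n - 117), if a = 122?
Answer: -4392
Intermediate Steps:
n = 81 (n = (6 + 3)² = 9² = 81)
a*(n - 117) = 122*(81 - 117) = 122*(-36) = -4392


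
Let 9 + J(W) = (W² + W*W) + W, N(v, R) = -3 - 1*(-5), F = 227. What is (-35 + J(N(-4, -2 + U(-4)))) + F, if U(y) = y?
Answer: 193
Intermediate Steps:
N(v, R) = 2 (N(v, R) = -3 + 5 = 2)
J(W) = -9 + W + 2*W² (J(W) = -9 + ((W² + W*W) + W) = -9 + ((W² + W²) + W) = -9 + (2*W² + W) = -9 + (W + 2*W²) = -9 + W + 2*W²)
(-35 + J(N(-4, -2 + U(-4)))) + F = (-35 + (-9 + 2 + 2*2²)) + 227 = (-35 + (-9 + 2 + 2*4)) + 227 = (-35 + (-9 + 2 + 8)) + 227 = (-35 + 1) + 227 = -34 + 227 = 193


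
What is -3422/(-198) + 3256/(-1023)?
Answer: 43273/3069 ≈ 14.100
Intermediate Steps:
-3422/(-198) + 3256/(-1023) = -3422*(-1/198) + 3256*(-1/1023) = 1711/99 - 296/93 = 43273/3069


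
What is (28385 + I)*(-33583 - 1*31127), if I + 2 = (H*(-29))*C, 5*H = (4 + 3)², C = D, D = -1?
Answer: -1855054512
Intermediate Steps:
C = -1
H = 49/5 (H = (4 + 3)²/5 = (⅕)*7² = (⅕)*49 = 49/5 ≈ 9.8000)
I = 1411/5 (I = -2 + ((49/5)*(-29))*(-1) = -2 - 1421/5*(-1) = -2 + 1421/5 = 1411/5 ≈ 282.20)
(28385 + I)*(-33583 - 1*31127) = (28385 + 1411/5)*(-33583 - 1*31127) = 143336*(-33583 - 31127)/5 = (143336/5)*(-64710) = -1855054512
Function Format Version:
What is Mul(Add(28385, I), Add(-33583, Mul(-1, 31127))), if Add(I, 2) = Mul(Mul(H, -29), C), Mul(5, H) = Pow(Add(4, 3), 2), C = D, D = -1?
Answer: -1855054512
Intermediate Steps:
C = -1
H = Rational(49, 5) (H = Mul(Rational(1, 5), Pow(Add(4, 3), 2)) = Mul(Rational(1, 5), Pow(7, 2)) = Mul(Rational(1, 5), 49) = Rational(49, 5) ≈ 9.8000)
I = Rational(1411, 5) (I = Add(-2, Mul(Mul(Rational(49, 5), -29), -1)) = Add(-2, Mul(Rational(-1421, 5), -1)) = Add(-2, Rational(1421, 5)) = Rational(1411, 5) ≈ 282.20)
Mul(Add(28385, I), Add(-33583, Mul(-1, 31127))) = Mul(Add(28385, Rational(1411, 5)), Add(-33583, Mul(-1, 31127))) = Mul(Rational(143336, 5), Add(-33583, -31127)) = Mul(Rational(143336, 5), -64710) = -1855054512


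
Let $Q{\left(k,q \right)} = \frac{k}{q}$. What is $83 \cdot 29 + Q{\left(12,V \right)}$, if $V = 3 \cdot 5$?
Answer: $\frac{12039}{5} \approx 2407.8$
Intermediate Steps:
$V = 15$
$83 \cdot 29 + Q{\left(12,V \right)} = 83 \cdot 29 + \frac{12}{15} = 2407 + 12 \cdot \frac{1}{15} = 2407 + \frac{4}{5} = \frac{12039}{5}$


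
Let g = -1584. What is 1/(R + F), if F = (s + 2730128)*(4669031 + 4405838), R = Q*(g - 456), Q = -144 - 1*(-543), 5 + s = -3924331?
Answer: -1/10837281972712 ≈ -9.2274e-14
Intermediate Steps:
s = -3924336 (s = -5 - 3924331 = -3924336)
Q = 399 (Q = -144 + 543 = 399)
R = -813960 (R = 399*(-1584 - 456) = 399*(-2040) = -813960)
F = -10837281158752 (F = (-3924336 + 2730128)*(4669031 + 4405838) = -1194208*9074869 = -10837281158752)
1/(R + F) = 1/(-813960 - 10837281158752) = 1/(-10837281972712) = -1/10837281972712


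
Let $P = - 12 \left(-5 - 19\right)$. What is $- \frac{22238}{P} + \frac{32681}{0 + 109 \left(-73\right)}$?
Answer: $- \frac{93179947}{1145808} \approx -81.323$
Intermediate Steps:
$P = 288$ ($P = \left(-12\right) \left(-24\right) = 288$)
$- \frac{22238}{P} + \frac{32681}{0 + 109 \left(-73\right)} = - \frac{22238}{288} + \frac{32681}{0 + 109 \left(-73\right)} = \left(-22238\right) \frac{1}{288} + \frac{32681}{0 - 7957} = - \frac{11119}{144} + \frac{32681}{-7957} = - \frac{11119}{144} + 32681 \left(- \frac{1}{7957}\right) = - \frac{11119}{144} - \frac{32681}{7957} = - \frac{93179947}{1145808}$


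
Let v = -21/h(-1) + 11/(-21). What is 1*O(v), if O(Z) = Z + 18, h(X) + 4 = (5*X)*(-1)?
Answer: -74/21 ≈ -3.5238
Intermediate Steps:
h(X) = -4 - 5*X (h(X) = -4 + (5*X)*(-1) = -4 - 5*X)
v = -452/21 (v = -21/(-4 - 5*(-1)) + 11/(-21) = -21/(-4 + 5) + 11*(-1/21) = -21/1 - 11/21 = -21*1 - 11/21 = -21 - 11/21 = -452/21 ≈ -21.524)
O(Z) = 18 + Z
1*O(v) = 1*(18 - 452/21) = 1*(-74/21) = -74/21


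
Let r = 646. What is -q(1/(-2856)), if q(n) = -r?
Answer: 646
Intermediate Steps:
q(n) = -646 (q(n) = -1*646 = -646)
-q(1/(-2856)) = -1*(-646) = 646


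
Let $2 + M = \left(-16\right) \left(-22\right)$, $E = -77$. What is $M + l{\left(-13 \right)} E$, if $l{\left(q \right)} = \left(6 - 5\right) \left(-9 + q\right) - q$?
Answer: $1043$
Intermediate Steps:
$M = 350$ ($M = -2 - -352 = -2 + 352 = 350$)
$l{\left(q \right)} = -9$ ($l{\left(q \right)} = 1 \left(-9 + q\right) - q = \left(-9 + q\right) - q = -9$)
$M + l{\left(-13 \right)} E = 350 - -693 = 350 + 693 = 1043$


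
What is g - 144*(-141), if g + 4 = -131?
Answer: 20169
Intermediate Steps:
g = -135 (g = -4 - 131 = -135)
g - 144*(-141) = -135 - 144*(-141) = -135 + 20304 = 20169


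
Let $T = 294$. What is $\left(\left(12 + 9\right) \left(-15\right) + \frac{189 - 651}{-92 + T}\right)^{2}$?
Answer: $\frac{1026946116}{10201} \approx 1.0067 \cdot 10^{5}$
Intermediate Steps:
$\left(\left(12 + 9\right) \left(-15\right) + \frac{189 - 651}{-92 + T}\right)^{2} = \left(\left(12 + 9\right) \left(-15\right) + \frac{189 - 651}{-92 + 294}\right)^{2} = \left(21 \left(-15\right) - \frac{462}{202}\right)^{2} = \left(-315 - \frac{231}{101}\right)^{2} = \left(- \frac{32046}{101}\right)^{2} = \frac{1026946116}{10201}$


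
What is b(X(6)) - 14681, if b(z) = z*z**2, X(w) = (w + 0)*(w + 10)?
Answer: 870055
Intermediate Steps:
X(w) = w*(10 + w)
b(z) = z**3
b(X(6)) - 14681 = (6*(10 + 6))**3 - 14681 = (6*16)**3 - 14681 = 96**3 - 14681 = 884736 - 14681 = 870055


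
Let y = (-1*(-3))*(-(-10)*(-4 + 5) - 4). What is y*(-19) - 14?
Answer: -356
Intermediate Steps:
y = 18 (y = 3*(-(-10) - 4) = 3*(-2*(-5) - 4) = 3*(10 - 4) = 3*6 = 18)
y*(-19) - 14 = 18*(-19) - 14 = -342 - 14 = -356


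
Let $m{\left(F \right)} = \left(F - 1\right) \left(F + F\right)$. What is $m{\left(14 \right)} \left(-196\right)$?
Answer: $-71344$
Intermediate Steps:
$m{\left(F \right)} = 2 F \left(-1 + F\right)$ ($m{\left(F \right)} = \left(-1 + F\right) 2 F = 2 F \left(-1 + F\right)$)
$m{\left(14 \right)} \left(-196\right) = 2 \cdot 14 \left(-1 + 14\right) \left(-196\right) = 2 \cdot 14 \cdot 13 \left(-196\right) = 364 \left(-196\right) = -71344$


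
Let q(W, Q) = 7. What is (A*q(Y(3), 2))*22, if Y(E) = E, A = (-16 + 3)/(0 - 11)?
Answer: 182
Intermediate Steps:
A = 13/11 (A = -13/(-11) = -13*(-1/11) = 13/11 ≈ 1.1818)
(A*q(Y(3), 2))*22 = ((13/11)*7)*22 = (91/11)*22 = 182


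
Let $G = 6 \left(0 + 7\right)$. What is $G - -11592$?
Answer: $11634$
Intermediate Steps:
$G = 42$ ($G = 6 \cdot 7 = 42$)
$G - -11592 = 42 - -11592 = 42 + 11592 = 11634$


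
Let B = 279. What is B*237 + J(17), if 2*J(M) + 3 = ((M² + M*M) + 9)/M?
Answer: 1124359/17 ≈ 66139.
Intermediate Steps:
J(M) = -3/2 + (9 + 2*M²)/(2*M) (J(M) = -3/2 + (((M² + M*M) + 9)/M)/2 = -3/2 + (((M² + M²) + 9)/M)/2 = -3/2 + ((2*M² + 9)/M)/2 = -3/2 + ((9 + 2*M²)/M)/2 = -3/2 + (9 + 2*M²)/(2*M))
B*237 + J(17) = 279*237 + (-3/2 + 17 + (9/2)/17) = 66123 + (-3/2 + 17 + (9/2)*(1/17)) = 66123 + (-3/2 + 17 + 9/34) = 66123 + 268/17 = 1124359/17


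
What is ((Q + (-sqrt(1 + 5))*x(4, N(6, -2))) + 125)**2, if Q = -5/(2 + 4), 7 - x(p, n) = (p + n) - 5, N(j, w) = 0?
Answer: 568849/36 - 5960*sqrt(6)/3 ≈ 10935.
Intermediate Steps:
x(p, n) = 12 - n - p (x(p, n) = 7 - ((p + n) - 5) = 7 - ((n + p) - 5) = 7 - (-5 + n + p) = 7 + (5 - n - p) = 12 - n - p)
Q = -5/6 ≈ -0.83333
((Q + (-sqrt(1 + 5))*x(4, N(6, -2))) + 125)**2 = ((-5/6 + (-sqrt(1 + 5))*(12 - 1*0 - 1*4)) + 125)**2 = ((-5/6 + (-sqrt(6))*(12 + 0 - 4)) + 125)**2 = ((-5/6 - sqrt(6)*8) + 125)**2 = ((-5/6 - 8*sqrt(6)) + 125)**2 = (745/6 - 8*sqrt(6))**2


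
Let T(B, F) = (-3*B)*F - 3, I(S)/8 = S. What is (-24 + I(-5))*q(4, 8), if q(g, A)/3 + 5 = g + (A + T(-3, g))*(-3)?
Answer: 23808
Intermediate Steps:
I(S) = 8*S
T(B, F) = -3 - 3*B*F (T(B, F) = -3*B*F - 3 = -3 - 3*B*F)
q(g, A) = 12 - 78*g - 9*A (q(g, A) = -15 + 3*(g + (A + (-3 - 3*(-3)*g))*(-3)) = -15 + 3*(g + (A + (-3 + 9*g))*(-3)) = -15 + 3*(g + (-3 + A + 9*g)*(-3)) = -15 + 3*(g + (9 - 27*g - 3*A)) = -15 + 3*(9 - 26*g - 3*A) = -15 + (27 - 78*g - 9*A) = 12 - 78*g - 9*A)
(-24 + I(-5))*q(4, 8) = (-24 + 8*(-5))*(12 - 78*4 - 9*8) = (-24 - 40)*(12 - 312 - 72) = -64*(-372) = 23808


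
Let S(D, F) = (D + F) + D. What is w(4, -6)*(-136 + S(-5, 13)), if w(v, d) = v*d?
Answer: 3192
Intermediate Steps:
w(v, d) = d*v
S(D, F) = F + 2*D
w(4, -6)*(-136 + S(-5, 13)) = (-6*4)*(-136 + (13 + 2*(-5))) = -24*(-136 + (13 - 10)) = -24*(-136 + 3) = -24*(-133) = 3192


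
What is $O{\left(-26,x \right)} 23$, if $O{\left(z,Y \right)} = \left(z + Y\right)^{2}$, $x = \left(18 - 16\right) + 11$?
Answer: $3887$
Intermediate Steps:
$x = 13$ ($x = 2 + 11 = 13$)
$O{\left(z,Y \right)} = \left(Y + z\right)^{2}$
$O{\left(-26,x \right)} 23 = \left(13 - 26\right)^{2} \cdot 23 = \left(-13\right)^{2} \cdot 23 = 169 \cdot 23 = 3887$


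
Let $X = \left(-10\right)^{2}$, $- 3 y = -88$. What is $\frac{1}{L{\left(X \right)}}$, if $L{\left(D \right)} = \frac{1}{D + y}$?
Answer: $\frac{388}{3} \approx 129.33$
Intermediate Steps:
$y = \frac{88}{3}$ ($y = \left(- \frac{1}{3}\right) \left(-88\right) = \frac{88}{3} \approx 29.333$)
$X = 100$
$L{\left(D \right)} = \frac{1}{\frac{88}{3} + D}$ ($L{\left(D \right)} = \frac{1}{D + \frac{88}{3}} = \frac{1}{\frac{88}{3} + D}$)
$\frac{1}{L{\left(X \right)}} = \frac{1}{3 \frac{1}{88 + 3 \cdot 100}} = \frac{1}{3 \frac{1}{88 + 300}} = \frac{1}{3 \cdot \frac{1}{388}} = \frac{1}{\frac{3}{388}} = \frac{388}{3}$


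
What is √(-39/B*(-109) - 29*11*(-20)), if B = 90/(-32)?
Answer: 2*√273855/15 ≈ 69.775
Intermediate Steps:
B = -45/16 (B = 90*(-1/32) = -45/16 ≈ -2.8125)
√(-39/B*(-109) - 29*11*(-20)) = √(-39/(-45/16)*(-109) - 29*11*(-20)) = √(-39*(-16/45)*(-109) - 319*(-20)) = √((208/15)*(-109) + 6380) = √(-22672/15 + 6380) = √(73028/15) = 2*√273855/15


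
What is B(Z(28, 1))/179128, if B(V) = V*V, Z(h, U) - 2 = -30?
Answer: 98/22391 ≈ 0.0043768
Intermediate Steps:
Z(h, U) = -28 (Z(h, U) = 2 - 30 = -28)
B(V) = V**2
B(Z(28, 1))/179128 = (-28)**2/179128 = 784*(1/179128) = 98/22391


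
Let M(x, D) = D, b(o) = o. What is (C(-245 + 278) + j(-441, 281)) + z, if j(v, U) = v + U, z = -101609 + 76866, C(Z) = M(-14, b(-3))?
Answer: -24906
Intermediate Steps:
C(Z) = -3
z = -24743
j(v, U) = U + v
(C(-245 + 278) + j(-441, 281)) + z = (-3 + (281 - 441)) - 24743 = (-3 - 160) - 24743 = -163 - 24743 = -24906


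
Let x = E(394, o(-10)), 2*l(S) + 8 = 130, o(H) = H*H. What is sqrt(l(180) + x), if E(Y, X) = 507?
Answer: 2*sqrt(142) ≈ 23.833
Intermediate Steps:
o(H) = H**2
l(S) = 61 (l(S) = -4 + (1/2)*130 = -4 + 65 = 61)
x = 507
sqrt(l(180) + x) = sqrt(61 + 507) = sqrt(568) = 2*sqrt(142)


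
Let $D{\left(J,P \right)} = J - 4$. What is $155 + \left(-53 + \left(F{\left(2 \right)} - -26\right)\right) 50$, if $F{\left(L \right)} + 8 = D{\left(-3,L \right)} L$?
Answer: $-2295$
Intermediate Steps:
$D{\left(J,P \right)} = -4 + J$
$F{\left(L \right)} = -8 - 7 L$ ($F{\left(L \right)} = -8 + \left(-4 - 3\right) L = -8 - 7 L$)
$155 + \left(-53 + \left(F{\left(2 \right)} - -26\right)\right) 50 = 155 + \left(-53 - -4\right) 50 = 155 + \left(-53 + \left(\left(-8 - 14\right) + 26\right)\right) 50 = 155 + \left(-53 + \left(-22 + 26\right)\right) 50 = 155 + \left(-53 + 4\right) 50 = 155 - 2450 = -2295$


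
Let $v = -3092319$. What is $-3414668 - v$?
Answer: $-322349$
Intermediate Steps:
$-3414668 - v = -3414668 - -3092319 = -3414668 + 3092319 = -322349$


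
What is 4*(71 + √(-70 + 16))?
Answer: 284 + 12*I*√6 ≈ 284.0 + 29.394*I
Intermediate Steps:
4*(71 + √(-70 + 16)) = 4*(71 + √(-54)) = 4*(71 + 3*I*√6) = 284 + 12*I*√6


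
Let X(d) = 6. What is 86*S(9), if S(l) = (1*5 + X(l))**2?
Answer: 10406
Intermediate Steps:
S(l) = 121 (S(l) = (1*5 + 6)**2 = (5 + 6)**2 = 11**2 = 121)
86*S(9) = 86*121 = 10406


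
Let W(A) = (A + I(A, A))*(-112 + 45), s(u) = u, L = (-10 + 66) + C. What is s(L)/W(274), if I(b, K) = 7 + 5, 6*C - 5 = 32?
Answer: -373/114972 ≈ -0.0032443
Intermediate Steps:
C = 37/6 (C = 5/6 + (1/6)*32 = 5/6 + 16/3 = 37/6 ≈ 6.1667)
I(b, K) = 12
L = 373/6 (L = (-10 + 66) + 37/6 = 56 + 37/6 = 373/6 ≈ 62.167)
W(A) = -804 - 67*A (W(A) = (A + 12)*(-112 + 45) = (12 + A)*(-67) = -804 - 67*A)
s(L)/W(274) = 373/(6*(-804 - 67*274)) = 373/(6*(-804 - 18358)) = (373/6)/(-19162) = (373/6)*(-1/19162) = -373/114972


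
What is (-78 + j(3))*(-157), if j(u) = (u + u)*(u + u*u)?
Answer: 942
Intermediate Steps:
j(u) = 2*u*(u + u²) (j(u) = (2*u)*(u + u²) = 2*u*(u + u²))
(-78 + j(3))*(-157) = (-78 + 2*3²*(1 + 3))*(-157) = (-78 + 2*9*4)*(-157) = (-78 + 72)*(-157) = -6*(-157) = 942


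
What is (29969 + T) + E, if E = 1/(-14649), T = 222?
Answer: 442267958/14649 ≈ 30191.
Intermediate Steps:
E = -1/14649 ≈ -6.8264e-5
(29969 + T) + E = (29969 + 222) - 1/14649 = 30191 - 1/14649 = 442267958/14649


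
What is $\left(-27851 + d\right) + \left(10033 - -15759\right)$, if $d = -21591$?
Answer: $-23650$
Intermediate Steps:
$\left(-27851 + d\right) + \left(10033 - -15759\right) = \left(-27851 - 21591\right) + \left(10033 - -15759\right) = -49442 + \left(10033 + 15759\right) = -49442 + 25792 = -23650$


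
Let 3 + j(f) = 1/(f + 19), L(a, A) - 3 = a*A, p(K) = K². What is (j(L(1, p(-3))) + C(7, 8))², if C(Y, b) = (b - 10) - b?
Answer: 161604/961 ≈ 168.16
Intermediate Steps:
L(a, A) = 3 + A*a (L(a, A) = 3 + a*A = 3 + A*a)
j(f) = -3 + 1/(19 + f) (j(f) = -3 + 1/(f + 19) = -3 + 1/(19 + f))
C(Y, b) = -10 (C(Y, b) = (-10 + b) - b = -10)
(j(L(1, p(-3))) + C(7, 8))² = ((-56 - 3*(3 + (-3)²*1))/(19 + (3 + (-3)²*1)) - 10)² = ((-56 - 3*(3 + 9*1))/(19 + (3 + 9*1)) - 10)² = ((-56 - 3*(3 + 9))/(19 + (3 + 9)) - 10)² = ((-56 - 3*12)/(19 + 12) - 10)² = ((-56 - 36)/31 - 10)² = ((1/31)*(-92) - 10)² = (-92/31 - 10)² = (-402/31)² = 161604/961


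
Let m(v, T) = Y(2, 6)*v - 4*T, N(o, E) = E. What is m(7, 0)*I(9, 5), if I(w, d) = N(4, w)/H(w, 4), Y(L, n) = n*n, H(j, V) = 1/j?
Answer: 20412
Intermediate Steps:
H(j, V) = 1/j
Y(L, n) = n²
I(w, d) = w² (I(w, d) = w/(1/w) = w*w = w²)
m(v, T) = -4*T + 36*v (m(v, T) = 6²*v - 4*T = 36*v - 4*T = -4*T + 36*v)
m(7, 0)*I(9, 5) = (-4*0 + 36*7)*9² = (0 + 252)*81 = 252*81 = 20412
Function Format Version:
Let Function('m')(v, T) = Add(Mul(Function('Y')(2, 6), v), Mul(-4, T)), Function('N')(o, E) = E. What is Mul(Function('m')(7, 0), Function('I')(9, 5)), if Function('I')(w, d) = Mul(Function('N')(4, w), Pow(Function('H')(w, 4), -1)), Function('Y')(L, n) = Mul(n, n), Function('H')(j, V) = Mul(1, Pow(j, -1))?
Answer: 20412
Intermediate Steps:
Function('H')(j, V) = Pow(j, -1)
Function('Y')(L, n) = Pow(n, 2)
Function('I')(w, d) = Pow(w, 2) (Function('I')(w, d) = Mul(w, Pow(Pow(w, -1), -1)) = Mul(w, w) = Pow(w, 2))
Function('m')(v, T) = Add(Mul(-4, T), Mul(36, v)) (Function('m')(v, T) = Add(Mul(Pow(6, 2), v), Mul(-4, T)) = Add(Mul(36, v), Mul(-4, T)) = Add(Mul(-4, T), Mul(36, v)))
Mul(Function('m')(7, 0), Function('I')(9, 5)) = Mul(Add(Mul(-4, 0), Mul(36, 7)), Pow(9, 2)) = Mul(Add(0, 252), 81) = Mul(252, 81) = 20412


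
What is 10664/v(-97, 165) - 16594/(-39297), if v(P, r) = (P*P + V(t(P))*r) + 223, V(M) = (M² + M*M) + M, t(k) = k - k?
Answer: 1682839/1100316 ≈ 1.5294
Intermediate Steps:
t(k) = 0
V(M) = M + 2*M² (V(M) = (M² + M²) + M = 2*M² + M = M + 2*M²)
v(P, r) = 223 + P² (v(P, r) = (P*P + (0*(1 + 2*0))*r) + 223 = (P² + (0*(1 + 0))*r) + 223 = (P² + (0*1)*r) + 223 = (P² + 0*r) + 223 = (P² + 0) + 223 = P² + 223 = 223 + P²)
10664/v(-97, 165) - 16594/(-39297) = 10664/(223 + (-97)²) - 16594/(-39297) = 10664/(223 + 9409) - 16594*(-1/39297) = 10664/9632 + 16594/39297 = 10664*(1/9632) + 16594/39297 = 31/28 + 16594/39297 = 1682839/1100316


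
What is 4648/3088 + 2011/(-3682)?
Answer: 340749/355313 ≈ 0.95901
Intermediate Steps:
4648/3088 + 2011/(-3682) = 4648*(1/3088) + 2011*(-1/3682) = 581/386 - 2011/3682 = 340749/355313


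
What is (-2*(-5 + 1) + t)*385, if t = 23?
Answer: 11935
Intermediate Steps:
(-2*(-5 + 1) + t)*385 = (-2*(-5 + 1) + 23)*385 = (-2*(-4) + 23)*385 = (8 + 23)*385 = 31*385 = 11935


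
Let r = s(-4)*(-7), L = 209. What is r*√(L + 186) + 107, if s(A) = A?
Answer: 107 + 28*√395 ≈ 663.49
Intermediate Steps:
r = 28 (r = -4*(-7) = 28)
r*√(L + 186) + 107 = 28*√(209 + 186) + 107 = 28*√395 + 107 = 107 + 28*√395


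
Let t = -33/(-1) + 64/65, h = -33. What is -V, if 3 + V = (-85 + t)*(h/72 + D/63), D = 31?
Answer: 38663/8190 ≈ 4.7208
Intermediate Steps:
t = 2209/65 (t = -33*(-1) + 64*(1/65) = 33 + 64/65 = 2209/65 ≈ 33.985)
V = -38663/8190 (V = -3 + (-85 + 2209/65)*(-33/72 + 31/63) = -3 - 3316*(-33*1/72 + 31*(1/63))/65 = -3 - 3316*(-11/24 + 31/63)/65 = -3 - 3316/65*17/504 = -3 - 14093/8190 = -38663/8190 ≈ -4.7208)
-V = -1*(-38663/8190) = 38663/8190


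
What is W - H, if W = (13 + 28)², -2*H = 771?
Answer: 4133/2 ≈ 2066.5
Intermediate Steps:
H = -771/2 (H = -½*771 = -771/2 ≈ -385.50)
W = 1681 (W = 41² = 1681)
W - H = 1681 - 1*(-771/2) = 1681 + 771/2 = 4133/2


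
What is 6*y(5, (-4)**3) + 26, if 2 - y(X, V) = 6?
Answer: 2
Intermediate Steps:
y(X, V) = -4 (y(X, V) = 2 - 1*6 = 2 - 6 = -4)
6*y(5, (-4)**3) + 26 = 6*(-4) + 26 = -24 + 26 = 2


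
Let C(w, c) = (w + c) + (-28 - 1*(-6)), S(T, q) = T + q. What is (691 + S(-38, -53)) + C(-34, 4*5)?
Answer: 564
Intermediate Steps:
C(w, c) = -22 + c + w (C(w, c) = (c + w) + (-28 + 6) = (c + w) - 22 = -22 + c + w)
(691 + S(-38, -53)) + C(-34, 4*5) = (691 + (-38 - 53)) + (-22 + 4*5 - 34) = (691 - 91) + (-22 + 20 - 34) = 600 - 36 = 564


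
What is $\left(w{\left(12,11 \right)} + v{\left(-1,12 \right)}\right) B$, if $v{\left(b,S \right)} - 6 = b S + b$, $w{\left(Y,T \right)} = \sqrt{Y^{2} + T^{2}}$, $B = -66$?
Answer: $462 - 66 \sqrt{265} \approx -612.4$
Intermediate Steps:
$w{\left(Y,T \right)} = \sqrt{T^{2} + Y^{2}}$
$v{\left(b,S \right)} = 6 + b + S b$ ($v{\left(b,S \right)} = 6 + \left(b S + b\right) = 6 + \left(S b + b\right) = 6 + \left(b + S b\right) = 6 + b + S b$)
$\left(w{\left(12,11 \right)} + v{\left(-1,12 \right)}\right) B = \left(\sqrt{11^{2} + 12^{2}} + \left(6 - 1 + 12 \left(-1\right)\right)\right) \left(-66\right) = \left(\sqrt{121 + 144} - 7\right) \left(-66\right) = \left(\sqrt{265} - 7\right) \left(-66\right) = \left(-7 + \sqrt{265}\right) \left(-66\right) = 462 - 66 \sqrt{265}$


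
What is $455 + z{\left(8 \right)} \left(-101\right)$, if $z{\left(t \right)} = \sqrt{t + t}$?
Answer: $51$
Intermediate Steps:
$z{\left(t \right)} = \sqrt{2} \sqrt{t}$ ($z{\left(t \right)} = \sqrt{2 t} = \sqrt{2} \sqrt{t}$)
$455 + z{\left(8 \right)} \left(-101\right) = 455 + \sqrt{2} \sqrt{8} \left(-101\right) = 455 + \sqrt{2} \cdot 2 \sqrt{2} \left(-101\right) = 455 + 4 \left(-101\right) = 455 - 404 = 51$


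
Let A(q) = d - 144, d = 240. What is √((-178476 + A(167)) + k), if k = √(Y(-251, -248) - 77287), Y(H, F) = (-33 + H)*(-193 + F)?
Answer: √(-178380 + √47957) ≈ 422.09*I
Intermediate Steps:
Y(H, F) = (-193 + F)*(-33 + H)
A(q) = 96 (A(q) = 240 - 144 = 96)
k = √47957 (k = √((6369 - 193*(-251) - 33*(-248) - 248*(-251)) - 77287) = √((6369 + 48443 + 8184 + 62248) - 77287) = √(125244 - 77287) = √47957 ≈ 218.99)
√((-178476 + A(167)) + k) = √((-178476 + 96) + √47957) = √(-178380 + √47957)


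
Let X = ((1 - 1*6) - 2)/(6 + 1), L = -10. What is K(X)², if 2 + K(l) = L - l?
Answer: 121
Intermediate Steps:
X = -1 (X = ((1 - 6) - 2)/7 = (-5 - 2)*(⅐) = -7*⅐ = -1)
K(l) = -12 - l (K(l) = -2 + (-10 - l) = -12 - l)
K(X)² = (-12 - 1*(-1))² = (-12 + 1)² = (-11)² = 121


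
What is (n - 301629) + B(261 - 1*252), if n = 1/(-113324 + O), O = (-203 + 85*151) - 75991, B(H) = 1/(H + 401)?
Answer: -21850013632597/72440030 ≈ -3.0163e+5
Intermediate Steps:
B(H) = 1/(401 + H)
O = -63359 (O = (-203 + 12835) - 75991 = 12632 - 75991 = -63359)
n = -1/176683 (n = 1/(-113324 - 63359) = 1/(-176683) = -1/176683 ≈ -5.6599e-6)
(n - 301629) + B(261 - 1*252) = (-1/176683 - 301629) + 1/(401 + (261 - 1*252)) = -53292716608/176683 + 1/(401 + (261 - 252)) = -53292716608/176683 + 1/(401 + 9) = -53292716608/176683 + 1/410 = -21850013632597/72440030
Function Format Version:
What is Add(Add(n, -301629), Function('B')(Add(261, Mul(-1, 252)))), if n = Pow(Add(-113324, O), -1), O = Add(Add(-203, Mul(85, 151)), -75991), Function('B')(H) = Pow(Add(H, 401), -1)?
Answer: Rational(-21850013632597, 72440030) ≈ -3.0163e+5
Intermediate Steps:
Function('B')(H) = Pow(Add(401, H), -1)
O = -63359 (O = Add(Add(-203, 12835), -75991) = Add(12632, -75991) = -63359)
n = Rational(-1, 176683) (n = Pow(Add(-113324, -63359), -1) = Pow(-176683, -1) = Rational(-1, 176683) ≈ -5.6599e-6)
Add(Add(n, -301629), Function('B')(Add(261, Mul(-1, 252)))) = Add(Add(Rational(-1, 176683), -301629), Pow(Add(401, Add(261, Mul(-1, 252))), -1)) = Add(Rational(-53292716608, 176683), Pow(Add(401, Add(261, -252)), -1)) = Add(Rational(-53292716608, 176683), Pow(Add(401, 9), -1)) = Add(Rational(-53292716608, 176683), Pow(410, -1)) = Add(Rational(-53292716608, 176683), Rational(1, 410)) = Rational(-21850013632597, 72440030)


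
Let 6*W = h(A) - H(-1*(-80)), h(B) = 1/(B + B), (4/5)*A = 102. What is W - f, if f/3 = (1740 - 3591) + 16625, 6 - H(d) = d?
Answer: -67793789/1530 ≈ -44310.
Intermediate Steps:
H(d) = 6 - d
A = 255/2 (A = (5/4)*102 = 255/2 ≈ 127.50)
f = 44322 (f = 3*((1740 - 3591) + 16625) = 3*(-1851 + 16625) = 3*14774 = 44322)
h(B) = 1/(2*B)
W = 18871/1530 (W = (1/(2*(255/2)) - (6 - (-1)*(-80)))/6 = ((½)*(2/255) - (6 - 1*80))/6 = (1/255 - (6 - 80))/6 = (1/255 - 1*(-74))/6 = (1/255 + 74)/6 = (⅙)*(18871/255) = 18871/1530 ≈ 12.334)
W - f = 18871/1530 - 1*44322 = 18871/1530 - 44322 = -67793789/1530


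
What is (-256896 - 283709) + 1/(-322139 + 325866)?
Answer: -2014834834/3727 ≈ -5.4061e+5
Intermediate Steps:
(-256896 - 283709) + 1/(-322139 + 325866) = -540605 + 1/3727 = -2014834834/3727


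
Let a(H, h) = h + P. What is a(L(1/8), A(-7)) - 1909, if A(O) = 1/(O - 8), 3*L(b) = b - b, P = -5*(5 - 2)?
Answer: -28861/15 ≈ -1924.1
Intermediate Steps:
P = -15 (P = -5*3 = -15)
L(b) = 0 (L(b) = (b - b)/3 = (⅓)*0 = 0)
A(O) = 1/(-8 + O)
a(H, h) = -15 + h (a(H, h) = h - 15 = -15 + h)
a(L(1/8), A(-7)) - 1909 = (-15 + 1/(-8 - 7)) - 1909 = (-15 + 1/(-15)) - 1909 = (-15 - 1/15) - 1909 = -226/15 - 1909 = -28861/15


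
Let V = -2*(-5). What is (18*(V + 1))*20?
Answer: 3960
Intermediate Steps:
V = 10
(18*(V + 1))*20 = (18*(10 + 1))*20 = (18*11)*20 = 198*20 = 3960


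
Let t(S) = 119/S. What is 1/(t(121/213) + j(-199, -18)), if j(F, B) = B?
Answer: 121/23169 ≈ 0.0052225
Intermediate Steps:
1/(t(121/213) + j(-199, -18)) = 1/(119/((121/213)) - 18) = 1/(119/((121*(1/213))) - 18) = 1/(119/(121/213) - 18) = 1/(119*(213/121) - 18) = 1/(25347/121 - 18) = 1/(23169/121) = 121/23169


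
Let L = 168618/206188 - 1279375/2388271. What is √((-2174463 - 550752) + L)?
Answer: I*√165209385884312916955373561554/246216410474 ≈ 1650.8*I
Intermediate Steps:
L = 69456853489/246216410474 (L = 168618*(1/206188) - 1279375*1/2388271 = 84309/103094 - 1279375/2388271 = 69456853489/246216410474 ≈ 0.28210)
√((-2174463 - 550752) + L) = √((-2174463 - 550752) + 69456853489/246216410474) = √(-2725215 + 69456853489/246216410474) = √(-670992585613048421/246216410474) = I*√165209385884312916955373561554/246216410474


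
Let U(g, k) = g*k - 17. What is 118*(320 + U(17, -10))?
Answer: 15694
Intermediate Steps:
U(g, k) = -17 + g*k
118*(320 + U(17, -10)) = 118*(320 + (-17 + 17*(-10))) = 118*(320 + (-17 - 170)) = 118*(320 - 187) = 118*133 = 15694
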